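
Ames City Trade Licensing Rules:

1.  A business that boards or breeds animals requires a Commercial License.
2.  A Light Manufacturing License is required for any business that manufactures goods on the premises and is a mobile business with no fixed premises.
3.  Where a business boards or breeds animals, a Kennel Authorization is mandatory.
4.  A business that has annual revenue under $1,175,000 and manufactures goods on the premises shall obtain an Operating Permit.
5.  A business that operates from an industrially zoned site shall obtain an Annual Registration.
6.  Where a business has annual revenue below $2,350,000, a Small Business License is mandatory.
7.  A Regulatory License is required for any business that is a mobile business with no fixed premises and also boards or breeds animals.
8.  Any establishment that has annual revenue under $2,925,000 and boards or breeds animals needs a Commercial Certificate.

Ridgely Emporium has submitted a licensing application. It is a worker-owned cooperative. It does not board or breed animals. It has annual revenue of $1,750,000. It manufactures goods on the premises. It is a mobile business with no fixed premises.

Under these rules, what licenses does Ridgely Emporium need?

Light Manufacturing License, Small Business License

1. does not board or breed animals → Commercial License not required.
2. manufactures goods on the premises; is a mobile business with no fixed premises → Light Manufacturing License required.
3. does not board or breed animals → Kennel Authorization not required.
4. revenue $1,750,000 ≥ $1,175,000; manufactures goods on the premises → Operating Permit not required.
5. is a mobile business with no fixed premises (not: operates from an industrially zoned site) → Annual Registration not required.
6. revenue $1,750,000 < $2,350,000 → Small Business License required.
7. is a mobile business with no fixed premises; does not board or breed animals → Regulatory License not required.
8. revenue $1,750,000 < $2,925,000; does not board or breed animals → Commercial Certificate not required.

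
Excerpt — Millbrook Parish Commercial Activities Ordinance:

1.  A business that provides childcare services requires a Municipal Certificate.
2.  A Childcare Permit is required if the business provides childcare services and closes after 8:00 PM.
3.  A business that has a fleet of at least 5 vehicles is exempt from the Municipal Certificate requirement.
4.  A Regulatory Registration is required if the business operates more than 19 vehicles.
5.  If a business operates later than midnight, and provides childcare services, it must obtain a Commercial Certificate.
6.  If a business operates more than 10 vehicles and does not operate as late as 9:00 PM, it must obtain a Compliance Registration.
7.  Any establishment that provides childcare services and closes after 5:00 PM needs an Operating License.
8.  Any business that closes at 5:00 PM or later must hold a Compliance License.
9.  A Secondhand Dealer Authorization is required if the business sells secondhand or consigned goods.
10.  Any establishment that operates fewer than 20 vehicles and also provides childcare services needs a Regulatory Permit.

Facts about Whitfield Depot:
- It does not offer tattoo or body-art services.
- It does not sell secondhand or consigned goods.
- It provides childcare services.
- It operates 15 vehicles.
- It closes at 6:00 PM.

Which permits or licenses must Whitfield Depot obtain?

1. provides childcare services → Municipal Certificate required.
2. provides childcare services; closes 6:00 PM, at/before 8:00 PM → Childcare Permit not required.
3. vehicles 15 ≥ 5 → exempt from Municipal Certificate.
4. vehicles 15 ≤ 19 → Regulatory Registration not required.
5. closes 6:00 PM, at/before midnight; provides childcare services → Commercial Certificate not required.
6. vehicles 15 > 10; closes 6:00 PM, at/before 9:00 PM → Compliance Registration required.
7. provides childcare services; closes 6:00 PM, after 5:00 PM → Operating License required.
8. closes 6:00 PM, after 5:00 PM → Compliance License required.
9. does not sell secondhand or consigned goods → Secondhand Dealer Authorization not required.
10. vehicles 15 < 20; provides childcare services → Regulatory Permit required.

Compliance License, Compliance Registration, Operating License, Regulatory Permit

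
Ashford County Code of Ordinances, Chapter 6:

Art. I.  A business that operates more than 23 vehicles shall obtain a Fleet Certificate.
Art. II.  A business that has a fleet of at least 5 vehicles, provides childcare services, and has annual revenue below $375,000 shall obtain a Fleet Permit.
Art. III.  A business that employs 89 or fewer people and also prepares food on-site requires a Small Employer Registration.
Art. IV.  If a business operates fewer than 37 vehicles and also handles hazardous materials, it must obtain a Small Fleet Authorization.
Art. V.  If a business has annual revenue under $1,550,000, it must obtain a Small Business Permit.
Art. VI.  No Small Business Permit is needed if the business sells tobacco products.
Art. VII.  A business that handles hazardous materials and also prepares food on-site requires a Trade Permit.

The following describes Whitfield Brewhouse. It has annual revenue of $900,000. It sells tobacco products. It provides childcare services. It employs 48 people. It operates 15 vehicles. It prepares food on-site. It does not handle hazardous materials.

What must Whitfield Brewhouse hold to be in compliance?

Art. I. vehicles 15 ≤ 23 → Fleet Certificate not required.
Art. II. vehicles 15 ≥ 5; provides childcare services; revenue $900,000 ≥ $375,000 → Fleet Permit not required.
Art. III. employees 48 ≤ 89; prepares food on-site → Small Employer Registration required.
Art. IV. vehicles 15 < 37; does not handle hazardous materials → Small Fleet Authorization not required.
Art. V. revenue $900,000 < $1,550,000 → Small Business Permit required.
Art. VI. sells tobacco products → exempt from Small Business Permit.
Art. VII. does not handle hazardous materials; prepares food on-site → Trade Permit not required.

Small Employer Registration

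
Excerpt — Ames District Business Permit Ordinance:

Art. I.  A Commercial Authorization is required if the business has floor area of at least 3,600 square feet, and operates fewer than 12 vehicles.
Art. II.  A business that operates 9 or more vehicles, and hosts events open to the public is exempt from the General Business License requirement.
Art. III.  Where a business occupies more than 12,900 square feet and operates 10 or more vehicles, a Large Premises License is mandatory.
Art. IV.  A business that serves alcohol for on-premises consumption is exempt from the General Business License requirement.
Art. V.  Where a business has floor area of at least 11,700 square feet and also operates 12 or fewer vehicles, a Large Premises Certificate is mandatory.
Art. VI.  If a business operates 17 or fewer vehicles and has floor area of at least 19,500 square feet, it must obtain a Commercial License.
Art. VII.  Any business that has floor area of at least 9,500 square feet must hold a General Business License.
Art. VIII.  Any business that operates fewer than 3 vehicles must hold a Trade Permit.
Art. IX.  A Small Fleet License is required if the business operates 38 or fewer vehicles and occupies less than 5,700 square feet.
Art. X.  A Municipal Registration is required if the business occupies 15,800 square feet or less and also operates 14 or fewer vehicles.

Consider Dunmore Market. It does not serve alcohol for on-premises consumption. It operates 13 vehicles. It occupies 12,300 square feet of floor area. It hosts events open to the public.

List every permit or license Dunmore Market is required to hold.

Art. I. floor area 12,300 square feet ≥ 3,600 square feet; vehicles 13 ≥ 12 → Commercial Authorization not required.
Art. II. vehicles 13 ≥ 9; hosts events open to the public → exempt from General Business License.
Art. III. floor area 12,300 square feet ≤ 12,900 square feet; vehicles 13 ≥ 10 → Large Premises License not required.
Art. IV. does not serve alcohol for on-premises consumption → General Business License exemption does not apply.
Art. V. floor area 12,300 square feet ≥ 11,700 square feet; vehicles 13 > 12 → Large Premises Certificate not required.
Art. VI. vehicles 13 ≤ 17; floor area 12,300 square feet < 19,500 square feet → Commercial License not required.
Art. VII. floor area 12,300 square feet ≥ 9,500 square feet → General Business License required.
Art. VIII. vehicles 13 ≥ 3 → Trade Permit not required.
Art. IX. vehicles 13 ≤ 38; floor area 12,300 square feet ≥ 5,700 square feet → Small Fleet License not required.
Art. X. floor area 12,300 square feet ≤ 15,800 square feet; vehicles 13 ≤ 14 → Municipal Registration required.

Municipal Registration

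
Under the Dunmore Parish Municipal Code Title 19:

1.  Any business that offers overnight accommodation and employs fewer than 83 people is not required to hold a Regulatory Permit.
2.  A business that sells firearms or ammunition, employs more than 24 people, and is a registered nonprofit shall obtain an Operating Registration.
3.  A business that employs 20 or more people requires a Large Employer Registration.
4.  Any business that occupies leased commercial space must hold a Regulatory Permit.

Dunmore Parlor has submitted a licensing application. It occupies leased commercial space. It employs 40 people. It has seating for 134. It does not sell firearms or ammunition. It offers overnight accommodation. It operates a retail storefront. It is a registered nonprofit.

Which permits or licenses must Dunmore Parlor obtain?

Large Employer Registration

1. offers overnight accommodation; employees 40 < 83 → exempt from Regulatory Permit.
2. does not sell firearms or ammunition; employees 40 > 24; is a registered nonprofit → Operating Registration not required.
3. employees 40 ≥ 20 → Large Employer Registration required.
4. occupies leased commercial space → Regulatory Permit required.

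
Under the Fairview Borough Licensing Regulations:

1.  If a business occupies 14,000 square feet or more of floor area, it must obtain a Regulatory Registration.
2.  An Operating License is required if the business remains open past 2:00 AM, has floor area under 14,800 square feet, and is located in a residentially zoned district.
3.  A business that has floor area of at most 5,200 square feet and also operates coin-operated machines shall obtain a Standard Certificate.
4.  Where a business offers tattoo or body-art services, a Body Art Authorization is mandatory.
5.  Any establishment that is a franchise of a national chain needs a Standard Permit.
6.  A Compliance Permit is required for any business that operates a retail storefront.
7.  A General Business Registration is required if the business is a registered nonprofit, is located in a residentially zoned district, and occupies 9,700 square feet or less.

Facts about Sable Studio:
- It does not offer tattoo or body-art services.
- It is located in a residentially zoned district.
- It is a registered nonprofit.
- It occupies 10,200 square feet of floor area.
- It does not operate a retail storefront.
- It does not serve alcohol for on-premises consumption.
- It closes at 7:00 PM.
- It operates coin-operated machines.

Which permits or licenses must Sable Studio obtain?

1. floor area 10,200 square feet < 14,000 square feet → Regulatory Registration not required.
2. closes 7:00 PM, at/before 2:00 AM; floor area 10,200 square feet < 14,800 square feet; is located in a residentially zoned district → Operating License not required.
3. floor area 10,200 square feet > 5,200 square feet; operates coin-operated machines → Standard Certificate not required.
4. does not offer tattoo or body-art services → Body Art Authorization not required.
5. is a registered nonprofit (not: is a franchise of a national chain) → Standard Permit not required.
6. does not operate a retail storefront → Compliance Permit not required.
7. is a registered nonprofit; is located in a residentially zoned district; floor area 10,200 square feet > 9,700 square feet → General Business Registration not required.

None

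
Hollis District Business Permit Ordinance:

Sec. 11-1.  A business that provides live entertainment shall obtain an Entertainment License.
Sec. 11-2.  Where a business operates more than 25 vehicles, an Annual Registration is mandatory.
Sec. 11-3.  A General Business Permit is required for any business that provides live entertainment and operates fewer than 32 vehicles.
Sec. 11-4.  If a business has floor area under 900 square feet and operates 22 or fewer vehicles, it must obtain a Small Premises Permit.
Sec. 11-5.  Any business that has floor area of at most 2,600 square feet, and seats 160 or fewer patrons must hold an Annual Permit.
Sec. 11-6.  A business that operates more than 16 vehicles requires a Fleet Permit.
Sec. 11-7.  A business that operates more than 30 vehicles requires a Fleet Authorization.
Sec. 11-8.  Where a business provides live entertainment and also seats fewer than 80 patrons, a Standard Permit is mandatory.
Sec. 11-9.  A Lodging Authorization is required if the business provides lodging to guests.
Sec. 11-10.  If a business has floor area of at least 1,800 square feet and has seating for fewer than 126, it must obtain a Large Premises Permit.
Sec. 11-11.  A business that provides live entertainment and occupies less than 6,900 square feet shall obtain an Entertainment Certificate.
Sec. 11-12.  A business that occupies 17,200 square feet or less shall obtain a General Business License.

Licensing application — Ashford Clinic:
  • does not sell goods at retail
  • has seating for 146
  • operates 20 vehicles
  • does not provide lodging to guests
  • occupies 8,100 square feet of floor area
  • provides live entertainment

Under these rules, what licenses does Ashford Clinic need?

Entertainment License, Fleet Permit, General Business License, General Business Permit

Sec. 11-1. provides live entertainment → Entertainment License required.
Sec. 11-2. vehicles 20 ≤ 25 → Annual Registration not required.
Sec. 11-3. provides live entertainment; vehicles 20 < 32 → General Business Permit required.
Sec. 11-4. floor area 8,100 square feet ≥ 900 square feet; vehicles 20 ≤ 22 → Small Premises Permit not required.
Sec. 11-5. floor area 8,100 square feet > 2,600 square feet; seating 146 ≤ 160 → Annual Permit not required.
Sec. 11-6. vehicles 20 > 16 → Fleet Permit required.
Sec. 11-7. vehicles 20 ≤ 30 → Fleet Authorization not required.
Sec. 11-8. provides live entertainment; seating 146 ≥ 80 → Standard Permit not required.
Sec. 11-9. does not provide lodging to guests → Lodging Authorization not required.
Sec. 11-10. floor area 8,100 square feet ≥ 1,800 square feet; seating 146 ≥ 126 → Large Premises Permit not required.
Sec. 11-11. provides live entertainment; floor area 8,100 square feet ≥ 6,900 square feet → Entertainment Certificate not required.
Sec. 11-12. floor area 8,100 square feet ≤ 17,200 square feet → General Business License required.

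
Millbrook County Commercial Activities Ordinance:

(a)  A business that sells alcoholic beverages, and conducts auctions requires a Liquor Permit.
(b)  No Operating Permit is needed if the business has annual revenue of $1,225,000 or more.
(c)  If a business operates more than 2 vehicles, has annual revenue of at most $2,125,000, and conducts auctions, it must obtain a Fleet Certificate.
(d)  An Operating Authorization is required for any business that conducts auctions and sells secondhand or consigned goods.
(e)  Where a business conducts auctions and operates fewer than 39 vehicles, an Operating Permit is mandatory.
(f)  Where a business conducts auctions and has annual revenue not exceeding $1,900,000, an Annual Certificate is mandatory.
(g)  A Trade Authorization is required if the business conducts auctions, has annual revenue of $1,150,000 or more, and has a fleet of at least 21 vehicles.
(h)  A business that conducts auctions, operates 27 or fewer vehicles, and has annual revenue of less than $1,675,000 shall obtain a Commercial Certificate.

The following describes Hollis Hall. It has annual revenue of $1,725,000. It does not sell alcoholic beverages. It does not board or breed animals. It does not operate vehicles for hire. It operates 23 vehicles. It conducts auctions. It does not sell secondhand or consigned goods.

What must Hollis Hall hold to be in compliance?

Annual Certificate, Fleet Certificate, Trade Authorization

(a) does not sell alcoholic beverages; conducts auctions → Liquor Permit not required.
(b) revenue $1,725,000 ≥ $1,225,000 → exempt from Operating Permit.
(c) vehicles 23 > 2; revenue $1,725,000 ≤ $2,125,000; conducts auctions → Fleet Certificate required.
(d) conducts auctions; does not sell secondhand or consigned goods → Operating Authorization not required.
(e) conducts auctions; vehicles 23 < 39 → Operating Permit required.
(f) conducts auctions; revenue $1,725,000 ≤ $1,900,000 → Annual Certificate required.
(g) conducts auctions; revenue $1,725,000 ≥ $1,150,000; vehicles 23 ≥ 21 → Trade Authorization required.
(h) conducts auctions; vehicles 23 ≤ 27; revenue $1,725,000 ≥ $1,675,000 → Commercial Certificate not required.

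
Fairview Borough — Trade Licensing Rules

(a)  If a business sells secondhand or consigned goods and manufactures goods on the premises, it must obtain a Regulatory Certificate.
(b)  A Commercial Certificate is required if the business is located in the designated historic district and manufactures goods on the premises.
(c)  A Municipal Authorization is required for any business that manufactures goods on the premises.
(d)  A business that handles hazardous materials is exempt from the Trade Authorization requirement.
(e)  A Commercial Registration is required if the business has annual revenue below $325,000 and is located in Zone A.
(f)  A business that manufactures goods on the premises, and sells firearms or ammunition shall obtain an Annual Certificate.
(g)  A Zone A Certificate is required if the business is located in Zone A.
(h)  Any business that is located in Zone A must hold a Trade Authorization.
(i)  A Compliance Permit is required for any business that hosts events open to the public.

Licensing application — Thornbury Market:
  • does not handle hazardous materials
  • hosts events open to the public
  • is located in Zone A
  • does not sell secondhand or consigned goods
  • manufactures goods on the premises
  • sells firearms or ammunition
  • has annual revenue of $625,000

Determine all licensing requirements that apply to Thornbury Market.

(a) does not sell secondhand or consigned goods; manufactures goods on the premises → Regulatory Certificate not required.
(b) is located in Zone A (not: is located in the designated historic district); manufactures goods on the premises → Commercial Certificate not required.
(c) manufactures goods on the premises → Municipal Authorization required.
(d) does not handle hazardous materials → Trade Authorization exemption does not apply.
(e) revenue $625,000 ≥ $325,000; is located in Zone A → Commercial Registration not required.
(f) manufactures goods on the premises; sells firearms or ammunition → Annual Certificate required.
(g) is located in Zone A → Zone A Certificate required.
(h) is located in Zone A → Trade Authorization required.
(i) hosts events open to the public → Compliance Permit required.

Annual Certificate, Compliance Permit, Municipal Authorization, Trade Authorization, Zone A Certificate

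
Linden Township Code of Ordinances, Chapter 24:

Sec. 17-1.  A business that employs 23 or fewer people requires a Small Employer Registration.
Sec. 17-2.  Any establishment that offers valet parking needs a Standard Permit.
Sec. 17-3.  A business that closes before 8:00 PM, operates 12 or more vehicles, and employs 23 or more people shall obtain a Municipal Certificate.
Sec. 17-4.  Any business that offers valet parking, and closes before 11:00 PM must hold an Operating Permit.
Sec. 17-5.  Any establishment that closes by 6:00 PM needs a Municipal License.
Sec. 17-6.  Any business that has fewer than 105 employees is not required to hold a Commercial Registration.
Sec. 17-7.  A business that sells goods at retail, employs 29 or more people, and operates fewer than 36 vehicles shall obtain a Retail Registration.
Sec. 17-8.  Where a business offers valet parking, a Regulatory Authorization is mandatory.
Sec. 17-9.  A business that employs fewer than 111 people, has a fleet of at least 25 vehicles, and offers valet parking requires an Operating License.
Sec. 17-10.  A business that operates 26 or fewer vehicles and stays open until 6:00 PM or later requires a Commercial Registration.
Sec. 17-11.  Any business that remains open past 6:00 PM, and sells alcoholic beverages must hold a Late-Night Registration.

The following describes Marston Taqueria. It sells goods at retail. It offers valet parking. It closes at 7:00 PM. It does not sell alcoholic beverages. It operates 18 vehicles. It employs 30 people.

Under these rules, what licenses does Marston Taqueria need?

Sec. 17-1. employees 30 > 23 → Small Employer Registration not required.
Sec. 17-2. offers valet parking → Standard Permit required.
Sec. 17-3. closes 7:00 PM, at/before 8:00 PM; vehicles 18 ≥ 12; employees 30 ≥ 23 → Municipal Certificate required.
Sec. 17-4. offers valet parking; closes 7:00 PM, at/before 11:00 PM → Operating Permit required.
Sec. 17-5. closes 7:00 PM, after 6:00 PM → Municipal License not required.
Sec. 17-6. employees 30 < 105 → exempt from Commercial Registration.
Sec. 17-7. sells goods at retail; employees 30 ≥ 29; vehicles 18 < 36 → Retail Registration required.
Sec. 17-8. offers valet parking → Regulatory Authorization required.
Sec. 17-9. employees 30 < 111; vehicles 18 < 25; offers valet parking → Operating License not required.
Sec. 17-10. vehicles 18 ≤ 26; closes 7:00 PM, after 6:00 PM → Commercial Registration required.
Sec. 17-11. closes 7:00 PM, after 6:00 PM; does not sell alcoholic beverages → Late-Night Registration not required.

Municipal Certificate, Operating Permit, Regulatory Authorization, Retail Registration, Standard Permit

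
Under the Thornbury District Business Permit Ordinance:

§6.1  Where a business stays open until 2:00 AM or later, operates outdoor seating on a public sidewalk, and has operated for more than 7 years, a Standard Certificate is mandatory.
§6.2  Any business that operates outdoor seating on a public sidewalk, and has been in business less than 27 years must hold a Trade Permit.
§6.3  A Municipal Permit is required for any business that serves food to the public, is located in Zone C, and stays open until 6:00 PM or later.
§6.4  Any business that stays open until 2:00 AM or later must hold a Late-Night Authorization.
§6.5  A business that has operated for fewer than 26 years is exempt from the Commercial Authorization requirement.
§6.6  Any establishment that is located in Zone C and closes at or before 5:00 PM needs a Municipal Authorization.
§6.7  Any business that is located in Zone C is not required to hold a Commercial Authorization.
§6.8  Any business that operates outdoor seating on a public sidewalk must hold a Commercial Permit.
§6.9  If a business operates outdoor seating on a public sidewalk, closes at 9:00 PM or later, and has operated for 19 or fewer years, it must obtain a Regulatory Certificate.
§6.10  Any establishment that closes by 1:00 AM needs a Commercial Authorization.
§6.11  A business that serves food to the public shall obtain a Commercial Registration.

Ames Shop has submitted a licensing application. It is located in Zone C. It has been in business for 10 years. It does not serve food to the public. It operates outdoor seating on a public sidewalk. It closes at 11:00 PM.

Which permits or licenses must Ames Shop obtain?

Commercial Permit, Regulatory Certificate, Trade Permit

§6.1 closes 11:00 PM, at/before 2:00 AM; operates outdoor seating on a public sidewalk; years in business 10 > 7 → Standard Certificate not required.
§6.2 operates outdoor seating on a public sidewalk; years in business 10 < 27 → Trade Permit required.
§6.3 does not serve food to the public; is located in Zone C; closes 11:00 PM, after 6:00 PM → Municipal Permit not required.
§6.4 closes 11:00 PM, at/before 2:00 AM → Late-Night Authorization not required.
§6.5 years in business 10 < 26 → exempt from Commercial Authorization.
§6.6 is located in Zone C; closes 11:00 PM, after 5:00 PM → Municipal Authorization not required.
§6.7 is located in Zone C → exempt from Commercial Authorization.
§6.8 operates outdoor seating on a public sidewalk → Commercial Permit required.
§6.9 operates outdoor seating on a public sidewalk; closes 11:00 PM, after 9:00 PM; years in business 10 ≤ 19 → Regulatory Certificate required.
§6.10 closes 11:00 PM, at/before 1:00 AM → Commercial Authorization required.
§6.11 does not serve food to the public → Commercial Registration not required.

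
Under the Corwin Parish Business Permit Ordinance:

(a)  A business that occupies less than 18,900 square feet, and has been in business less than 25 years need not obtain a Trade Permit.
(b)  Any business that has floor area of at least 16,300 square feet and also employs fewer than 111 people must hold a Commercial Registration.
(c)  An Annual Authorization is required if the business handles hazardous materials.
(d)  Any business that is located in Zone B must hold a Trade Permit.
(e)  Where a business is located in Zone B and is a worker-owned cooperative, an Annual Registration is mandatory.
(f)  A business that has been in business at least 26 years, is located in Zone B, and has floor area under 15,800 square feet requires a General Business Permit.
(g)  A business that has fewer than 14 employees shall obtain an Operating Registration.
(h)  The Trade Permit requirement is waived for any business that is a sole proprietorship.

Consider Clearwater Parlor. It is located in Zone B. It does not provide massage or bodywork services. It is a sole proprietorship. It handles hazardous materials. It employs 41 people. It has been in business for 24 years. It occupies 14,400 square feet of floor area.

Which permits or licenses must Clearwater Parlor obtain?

Annual Authorization

(a) floor area 14,400 square feet < 18,900 square feet; years in business 24 < 25 → exempt from Trade Permit.
(b) floor area 14,400 square feet < 16,300 square feet; employees 41 < 111 → Commercial Registration not required.
(c) handles hazardous materials → Annual Authorization required.
(d) is located in Zone B → Trade Permit required.
(e) is located in Zone B; is a sole proprietorship (not: is a worker-owned cooperative) → Annual Registration not required.
(f) years in business 24 < 26; is located in Zone B; floor area 14,400 square feet < 15,800 square feet → General Business Permit not required.
(g) employees 41 ≥ 14 → Operating Registration not required.
(h) is a sole proprietorship → exempt from Trade Permit.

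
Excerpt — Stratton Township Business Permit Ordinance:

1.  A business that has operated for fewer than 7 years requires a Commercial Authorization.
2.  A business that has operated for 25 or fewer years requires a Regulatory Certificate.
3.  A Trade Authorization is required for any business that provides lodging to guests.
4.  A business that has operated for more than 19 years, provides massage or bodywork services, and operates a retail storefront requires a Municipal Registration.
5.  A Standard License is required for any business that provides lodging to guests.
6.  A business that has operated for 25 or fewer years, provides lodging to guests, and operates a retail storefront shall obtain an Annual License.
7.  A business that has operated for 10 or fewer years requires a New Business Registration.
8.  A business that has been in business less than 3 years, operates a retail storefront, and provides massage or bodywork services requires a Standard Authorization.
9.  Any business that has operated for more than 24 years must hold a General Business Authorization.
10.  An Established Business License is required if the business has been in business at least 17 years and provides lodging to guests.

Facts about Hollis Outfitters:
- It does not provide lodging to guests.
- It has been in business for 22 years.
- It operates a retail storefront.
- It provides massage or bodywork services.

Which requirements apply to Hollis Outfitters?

1. years in business 22 ≥ 7 → Commercial Authorization not required.
2. years in business 22 ≤ 25 → Regulatory Certificate required.
3. does not provide lodging to guests → Trade Authorization not required.
4. years in business 22 > 19; provides massage or bodywork services; operates a retail storefront → Municipal Registration required.
5. does not provide lodging to guests → Standard License not required.
6. years in business 22 ≤ 25; does not provide lodging to guests; operates a retail storefront → Annual License not required.
7. years in business 22 > 10 → New Business Registration not required.
8. years in business 22 ≥ 3; operates a retail storefront; provides massage or bodywork services → Standard Authorization not required.
9. years in business 22 ≤ 24 → General Business Authorization not required.
10. years in business 22 ≥ 17; does not provide lodging to guests → Established Business License not required.

Municipal Registration, Regulatory Certificate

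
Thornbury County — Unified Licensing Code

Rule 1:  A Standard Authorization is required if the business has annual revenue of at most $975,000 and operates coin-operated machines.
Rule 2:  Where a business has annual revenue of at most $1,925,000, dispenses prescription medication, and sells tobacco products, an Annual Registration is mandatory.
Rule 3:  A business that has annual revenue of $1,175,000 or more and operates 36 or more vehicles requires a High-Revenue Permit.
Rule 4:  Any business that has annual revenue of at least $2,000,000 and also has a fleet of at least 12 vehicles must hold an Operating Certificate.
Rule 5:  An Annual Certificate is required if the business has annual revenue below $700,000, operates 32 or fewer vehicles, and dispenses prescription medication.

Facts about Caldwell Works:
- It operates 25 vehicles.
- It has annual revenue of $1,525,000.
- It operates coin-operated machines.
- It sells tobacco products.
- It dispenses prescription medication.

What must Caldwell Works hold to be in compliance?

Annual Registration

Rule 1: revenue $1,525,000 > $975,000; operates coin-operated machines → Standard Authorization not required.
Rule 2: revenue $1,525,000 ≤ $1,925,000; dispenses prescription medication; sells tobacco products → Annual Registration required.
Rule 3: revenue $1,525,000 ≥ $1,175,000; vehicles 25 < 36 → High-Revenue Permit not required.
Rule 4: revenue $1,525,000 < $2,000,000; vehicles 25 ≥ 12 → Operating Certificate not required.
Rule 5: revenue $1,525,000 ≥ $700,000; vehicles 25 ≤ 32; dispenses prescription medication → Annual Certificate not required.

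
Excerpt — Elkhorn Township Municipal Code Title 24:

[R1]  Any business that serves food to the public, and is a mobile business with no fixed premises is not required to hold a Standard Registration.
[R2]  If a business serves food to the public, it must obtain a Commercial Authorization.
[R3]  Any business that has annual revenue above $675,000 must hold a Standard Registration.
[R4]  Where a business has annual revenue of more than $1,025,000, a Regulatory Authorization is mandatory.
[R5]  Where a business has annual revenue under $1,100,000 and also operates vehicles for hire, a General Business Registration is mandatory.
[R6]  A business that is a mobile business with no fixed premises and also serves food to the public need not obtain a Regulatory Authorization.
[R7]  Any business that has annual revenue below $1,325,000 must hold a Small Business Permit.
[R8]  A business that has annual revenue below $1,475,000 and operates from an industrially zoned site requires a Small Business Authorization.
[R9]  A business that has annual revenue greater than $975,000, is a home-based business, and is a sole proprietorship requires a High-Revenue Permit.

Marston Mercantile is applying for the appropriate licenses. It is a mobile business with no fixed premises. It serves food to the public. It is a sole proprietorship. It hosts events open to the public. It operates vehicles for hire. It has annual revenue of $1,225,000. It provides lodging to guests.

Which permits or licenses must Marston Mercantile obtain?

Commercial Authorization, Small Business Permit

[R1] serves food to the public; is a mobile business with no fixed premises → exempt from Standard Registration.
[R2] serves food to the public → Commercial Authorization required.
[R3] revenue $1,225,000 > $675,000 → Standard Registration required.
[R4] revenue $1,225,000 > $1,025,000 → Regulatory Authorization required.
[R5] revenue $1,225,000 ≥ $1,100,000; operates vehicles for hire → General Business Registration not required.
[R6] is a mobile business with no fixed premises; serves food to the public → exempt from Regulatory Authorization.
[R7] revenue $1,225,000 < $1,325,000 → Small Business Permit required.
[R8] revenue $1,225,000 < $1,475,000; is a mobile business with no fixed premises (not: operates from an industrially zoned site) → Small Business Authorization not required.
[R9] revenue $1,225,000 > $975,000; is a mobile business with no fixed premises (not: is a home-based business); is a sole proprietorship → High-Revenue Permit not required.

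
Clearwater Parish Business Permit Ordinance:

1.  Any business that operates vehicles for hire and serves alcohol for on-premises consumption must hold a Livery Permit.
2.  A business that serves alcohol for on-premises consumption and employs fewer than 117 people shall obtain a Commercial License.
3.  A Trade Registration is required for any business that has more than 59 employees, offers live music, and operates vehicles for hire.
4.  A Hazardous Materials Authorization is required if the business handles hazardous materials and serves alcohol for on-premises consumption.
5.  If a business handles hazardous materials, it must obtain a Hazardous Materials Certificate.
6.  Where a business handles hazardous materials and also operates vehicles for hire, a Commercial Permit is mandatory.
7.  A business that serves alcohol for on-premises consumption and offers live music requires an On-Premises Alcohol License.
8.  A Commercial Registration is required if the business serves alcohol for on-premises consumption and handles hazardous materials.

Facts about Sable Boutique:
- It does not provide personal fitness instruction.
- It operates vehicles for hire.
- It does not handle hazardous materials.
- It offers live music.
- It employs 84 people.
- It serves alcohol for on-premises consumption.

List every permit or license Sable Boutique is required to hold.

Commercial License, Livery Permit, On-Premises Alcohol License, Trade Registration

1. operates vehicles for hire; serves alcohol for on-premises consumption → Livery Permit required.
2. serves alcohol for on-premises consumption; employees 84 < 117 → Commercial License required.
3. employees 84 > 59; offers live music; operates vehicles for hire → Trade Registration required.
4. does not handle hazardous materials; serves alcohol for on-premises consumption → Hazardous Materials Authorization not required.
5. does not handle hazardous materials → Hazardous Materials Certificate not required.
6. does not handle hazardous materials; operates vehicles for hire → Commercial Permit not required.
7. serves alcohol for on-premises consumption; offers live music → On-Premises Alcohol License required.
8. serves alcohol for on-premises consumption; does not handle hazardous materials → Commercial Registration not required.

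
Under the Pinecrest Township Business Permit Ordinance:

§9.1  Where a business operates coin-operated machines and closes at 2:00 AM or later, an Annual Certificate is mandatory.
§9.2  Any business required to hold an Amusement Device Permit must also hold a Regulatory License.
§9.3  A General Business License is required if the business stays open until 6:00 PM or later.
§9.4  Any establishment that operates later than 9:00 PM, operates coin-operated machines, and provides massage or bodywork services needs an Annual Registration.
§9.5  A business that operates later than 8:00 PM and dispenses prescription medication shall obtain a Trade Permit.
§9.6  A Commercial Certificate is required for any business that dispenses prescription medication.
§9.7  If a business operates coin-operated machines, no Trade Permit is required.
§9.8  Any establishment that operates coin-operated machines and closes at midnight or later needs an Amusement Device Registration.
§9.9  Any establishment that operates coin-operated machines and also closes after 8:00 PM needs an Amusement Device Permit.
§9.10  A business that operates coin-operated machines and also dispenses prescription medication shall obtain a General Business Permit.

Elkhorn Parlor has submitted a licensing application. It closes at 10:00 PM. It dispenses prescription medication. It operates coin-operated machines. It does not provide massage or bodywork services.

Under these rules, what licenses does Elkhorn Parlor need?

Amusement Device Permit, Commercial Certificate, General Business License, General Business Permit, Regulatory License

§9.1 operates coin-operated machines; closes 10:00 PM, at/before 2:00 AM → Annual Certificate not required.
§9.2 Amusement Device Permit is required → Regulatory License also required.
§9.3 closes 10:00 PM, after 6:00 PM → General Business License required.
§9.4 closes 10:00 PM, after 9:00 PM; operates coin-operated machines; does not provide massage or bodywork services → Annual Registration not required.
§9.5 closes 10:00 PM, after 8:00 PM; dispenses prescription medication → Trade Permit required.
§9.6 dispenses prescription medication → Commercial Certificate required.
§9.7 operates coin-operated machines → exempt from Trade Permit.
§9.8 operates coin-operated machines; closes 10:00 PM, at/before midnight → Amusement Device Registration not required.
§9.9 operates coin-operated machines; closes 10:00 PM, after 8:00 PM → Amusement Device Permit required.
§9.10 operates coin-operated machines; dispenses prescription medication → General Business Permit required.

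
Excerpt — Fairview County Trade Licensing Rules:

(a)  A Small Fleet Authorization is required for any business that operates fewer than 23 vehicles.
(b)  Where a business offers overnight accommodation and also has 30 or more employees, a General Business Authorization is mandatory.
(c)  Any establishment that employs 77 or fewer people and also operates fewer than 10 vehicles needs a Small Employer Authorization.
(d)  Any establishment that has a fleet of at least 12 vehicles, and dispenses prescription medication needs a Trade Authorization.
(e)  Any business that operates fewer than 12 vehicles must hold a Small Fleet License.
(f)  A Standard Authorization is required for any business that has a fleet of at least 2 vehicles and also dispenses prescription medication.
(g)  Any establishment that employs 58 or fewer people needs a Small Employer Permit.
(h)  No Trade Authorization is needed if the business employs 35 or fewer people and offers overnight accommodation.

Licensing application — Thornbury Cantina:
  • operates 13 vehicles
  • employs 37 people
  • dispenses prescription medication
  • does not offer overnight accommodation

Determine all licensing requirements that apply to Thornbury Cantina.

Small Employer Permit, Small Fleet Authorization, Standard Authorization, Trade Authorization

(a) vehicles 13 < 23 → Small Fleet Authorization required.
(b) does not offer overnight accommodation; employees 37 ≥ 30 → General Business Authorization not required.
(c) employees 37 ≤ 77; vehicles 13 ≥ 10 → Small Employer Authorization not required.
(d) vehicles 13 ≥ 12; dispenses prescription medication → Trade Authorization required.
(e) vehicles 13 ≥ 12 → Small Fleet License not required.
(f) vehicles 13 ≥ 2; dispenses prescription medication → Standard Authorization required.
(g) employees 37 ≤ 58 → Small Employer Permit required.
(h) employees 37 > 35; does not offer overnight accommodation → Trade Authorization exemption does not apply.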